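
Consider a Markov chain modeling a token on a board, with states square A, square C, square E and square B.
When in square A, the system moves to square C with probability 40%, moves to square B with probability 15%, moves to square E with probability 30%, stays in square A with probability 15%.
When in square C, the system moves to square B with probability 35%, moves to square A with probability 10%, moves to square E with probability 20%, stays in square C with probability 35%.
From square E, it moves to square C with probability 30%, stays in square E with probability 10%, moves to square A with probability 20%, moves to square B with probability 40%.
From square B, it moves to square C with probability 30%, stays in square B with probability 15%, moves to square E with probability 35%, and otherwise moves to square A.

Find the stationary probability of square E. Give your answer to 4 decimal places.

Let the stationary distribution be π with π = πP and π_1 + π_2 + π_3 + π_4 = 1.
π_1 = 0.15·π_1 + 0.1·π_2 + 0.2·π_3 + 0.2·π_4
π_2 = 0.4·π_1 + 0.35·π_2 + 0.3·π_3 + 0.3·π_4
π_3 = 0.3·π_1 + 0.2·π_2 + 0.1·π_3 + 0.35·π_4
Solving with the normalization constraint gives π = (0.1588, 0.3325, 0.2337, 0.2749).
So the stationary probability of square E is 0.2337.

0.2337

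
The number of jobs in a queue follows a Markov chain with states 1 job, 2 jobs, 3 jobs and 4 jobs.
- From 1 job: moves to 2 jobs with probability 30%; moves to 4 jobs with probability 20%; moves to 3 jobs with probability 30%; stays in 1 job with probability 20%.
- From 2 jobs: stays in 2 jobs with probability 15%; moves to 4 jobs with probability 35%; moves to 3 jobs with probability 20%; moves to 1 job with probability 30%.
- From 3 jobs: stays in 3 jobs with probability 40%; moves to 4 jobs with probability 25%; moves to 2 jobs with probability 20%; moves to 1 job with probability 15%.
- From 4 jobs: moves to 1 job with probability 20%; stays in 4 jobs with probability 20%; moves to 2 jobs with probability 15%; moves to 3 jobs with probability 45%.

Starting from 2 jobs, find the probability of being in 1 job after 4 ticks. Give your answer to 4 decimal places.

Propagate the distribution vector 4 ticks from 2 jobs.
After 0 ticks: (0.0000, 1.0000, 0.0000, 0.0000)
After 1 tick: (0.3000, 0.1500, 0.2000, 0.3500)
After 2 ticks: (0.2050, 0.2050, 0.3575, 0.2325)
After 3 ticks: (0.2026, 0.1986, 0.3501, 0.2486)
After 4 ticks: (0.2024, 0.1979, 0.3524, 0.2473)
P(in 1 job after 4 ticks) = 0.2024

0.2024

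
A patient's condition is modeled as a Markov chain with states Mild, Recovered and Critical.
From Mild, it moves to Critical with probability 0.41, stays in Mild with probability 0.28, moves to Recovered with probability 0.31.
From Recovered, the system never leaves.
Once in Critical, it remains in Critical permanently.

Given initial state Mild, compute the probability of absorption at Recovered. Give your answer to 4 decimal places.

0.4306

Let h(s) be the probability of absorption at Recovered starting from transient state s. Then h(Recovered) = 1 and h(Critical) = 0. By first-step analysis:
h(Mild) = 0.28·h(Mild) + 0.31·1 + 0.41·0
Solving: h(Mild) = 0.4306.
Starting from Mild, the probability is 0.4306.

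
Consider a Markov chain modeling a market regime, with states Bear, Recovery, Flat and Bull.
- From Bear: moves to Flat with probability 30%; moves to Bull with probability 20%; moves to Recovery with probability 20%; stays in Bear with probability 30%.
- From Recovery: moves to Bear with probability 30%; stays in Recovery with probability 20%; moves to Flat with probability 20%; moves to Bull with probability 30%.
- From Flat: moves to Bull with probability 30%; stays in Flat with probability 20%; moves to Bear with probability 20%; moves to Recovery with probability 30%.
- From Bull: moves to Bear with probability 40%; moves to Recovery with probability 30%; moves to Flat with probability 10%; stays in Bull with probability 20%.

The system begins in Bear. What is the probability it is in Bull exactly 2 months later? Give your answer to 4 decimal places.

0.2500

Propagate the distribution vector 2 months from Bear.
After 0 months: (1.0000, 0.0000, 0.0000, 0.0000)
After 1 month: (0.3000, 0.2000, 0.3000, 0.2000)
After 2 months: (0.2900, 0.2500, 0.2100, 0.2500)
P(in Bull after 2 months) = 0.2500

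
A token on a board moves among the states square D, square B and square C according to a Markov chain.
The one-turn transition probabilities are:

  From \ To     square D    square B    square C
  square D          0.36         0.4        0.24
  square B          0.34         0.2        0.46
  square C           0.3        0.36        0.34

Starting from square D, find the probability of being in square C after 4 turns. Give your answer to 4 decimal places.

0.3456

Propagate the distribution vector 4 turns from square D.
After 0 turns: (1.0000, 0.0000, 0.0000)
After 1 turn: (0.3600, 0.4000, 0.2400)
After 2 turns: (0.3376, 0.3104, 0.3520)
After 3 turns: (0.3327, 0.3238, 0.3435)
After 4 turns: (0.3329, 0.3215, 0.3456)
P(in square C after 4 turns) = 0.3456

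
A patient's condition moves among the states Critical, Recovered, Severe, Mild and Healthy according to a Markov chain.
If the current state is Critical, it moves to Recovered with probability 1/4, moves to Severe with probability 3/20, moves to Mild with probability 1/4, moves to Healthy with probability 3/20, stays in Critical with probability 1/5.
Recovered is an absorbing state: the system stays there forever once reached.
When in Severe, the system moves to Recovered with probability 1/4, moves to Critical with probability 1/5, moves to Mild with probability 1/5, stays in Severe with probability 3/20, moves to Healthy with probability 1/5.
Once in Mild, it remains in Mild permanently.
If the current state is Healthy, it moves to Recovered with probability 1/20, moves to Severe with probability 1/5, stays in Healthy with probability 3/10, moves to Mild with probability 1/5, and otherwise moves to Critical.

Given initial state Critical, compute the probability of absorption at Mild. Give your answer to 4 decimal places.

0.5223

Let h(s) be the probability of absorption at Mild starting from transient state s. Then h(Mild) = 1 and h(Recovered) = 0. By first-step analysis:
h(Critical) = 0.2·h(Critical) + 0.25·0 + 0.15·h(Severe) + 0.25·1 + 0.15·h(Healthy)
h(Severe) = 0.2·h(Critical) + 0.25·0 + 0.15·h(Severe) + 0.2·1 + 0.2·h(Healthy)
h(Healthy) = 0.25·h(Critical) + 0.05·0 + 0.2·h(Severe) + 0.2·1 + 0.3·h(Healthy)
Solving: h(Critical) = 0.5223, h(Severe) = 0.5031, h(Healthy) = 0.6160.
Starting from Critical, the probability is 0.5223.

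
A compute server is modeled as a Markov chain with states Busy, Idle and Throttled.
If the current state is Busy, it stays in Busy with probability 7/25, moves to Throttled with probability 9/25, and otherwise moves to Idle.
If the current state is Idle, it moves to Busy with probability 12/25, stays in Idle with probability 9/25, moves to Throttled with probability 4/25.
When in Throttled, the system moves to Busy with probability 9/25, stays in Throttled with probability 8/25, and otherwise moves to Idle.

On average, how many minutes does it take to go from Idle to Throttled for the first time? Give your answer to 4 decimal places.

4.1667

Let t(s) be the expected number of minutes to first reach Throttled from state s, with t(Throttled) = 0. Conditioning on the first minute:
t(Busy) = 1 + 0.28·t(Busy) + 0.36·t(Idle)
t(Idle) = 1 + 0.48·t(Busy) + 0.36·t(Idle)
Solving: t(Busy) = 3.4722, t(Idle) = 4.1667.
Expected minutes from Idle to Throttled: 4.1667.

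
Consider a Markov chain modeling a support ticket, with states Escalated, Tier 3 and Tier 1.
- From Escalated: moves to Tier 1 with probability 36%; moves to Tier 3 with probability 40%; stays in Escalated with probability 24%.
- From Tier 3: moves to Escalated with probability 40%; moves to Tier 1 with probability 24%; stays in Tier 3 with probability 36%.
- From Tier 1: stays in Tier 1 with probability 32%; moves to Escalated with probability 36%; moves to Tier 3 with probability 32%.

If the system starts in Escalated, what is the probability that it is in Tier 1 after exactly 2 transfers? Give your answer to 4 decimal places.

Sum over the intermediate state after 1 transfer:
P = P(Escalated→Escalated)·P(Escalated→Tier 1) + P(Escalated→Tier 3)·P(Tier 3→Tier 1) + P(Escalated→Tier 1)·P(Tier 1→Tier 1)
  = 0.24×0.36 + 0.4×0.24 + 0.36×0.32
  = 0.0864 + 0.0960 + 0.1152 = 0.2976

0.2976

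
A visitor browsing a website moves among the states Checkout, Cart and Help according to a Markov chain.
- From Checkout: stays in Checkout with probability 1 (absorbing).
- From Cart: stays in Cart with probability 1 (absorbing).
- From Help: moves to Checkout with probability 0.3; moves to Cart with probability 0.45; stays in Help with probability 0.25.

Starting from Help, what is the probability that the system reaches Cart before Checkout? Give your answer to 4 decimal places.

Let h(s) be the probability of absorption at Cart starting from transient state s. Then h(Cart) = 1 and h(Checkout) = 0. By first-step analysis:
h(Help) = 0.3·0 + 0.45·1 + 0.25·h(Help)
Solving: h(Help) = 0.6000.
Starting from Help, the probability is 0.6000.

0.6000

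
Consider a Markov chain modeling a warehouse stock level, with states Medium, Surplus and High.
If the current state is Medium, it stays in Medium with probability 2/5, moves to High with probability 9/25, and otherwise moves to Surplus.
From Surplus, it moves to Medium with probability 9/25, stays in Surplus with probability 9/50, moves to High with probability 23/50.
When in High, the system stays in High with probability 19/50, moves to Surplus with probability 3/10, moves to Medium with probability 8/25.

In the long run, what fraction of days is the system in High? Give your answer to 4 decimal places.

0.3927

Let the stationary distribution be π with π = πP and π_1 + π_2 + π_3 = 1.
π_1 = 0.4·π_1 + 0.36·π_2 + 0.32·π_3
π_2 = 0.24·π_1 + 0.18·π_2 + 0.3·π_3
Solving with the normalization constraint gives π = (0.3586, 0.2486, 0.3927).
So the stationary probability of High is 0.3927.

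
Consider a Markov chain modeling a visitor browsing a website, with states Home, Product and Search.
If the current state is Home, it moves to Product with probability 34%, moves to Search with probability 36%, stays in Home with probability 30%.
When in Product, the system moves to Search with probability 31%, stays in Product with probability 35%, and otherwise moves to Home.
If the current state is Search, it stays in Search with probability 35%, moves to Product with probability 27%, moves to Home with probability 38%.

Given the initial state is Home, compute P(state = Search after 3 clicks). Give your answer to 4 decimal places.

Propagate the distribution vector 3 clicks from Home.
After 0 clicks: (1.0000, 0.0000, 0.0000)
After 1 click: (0.3000, 0.3400, 0.3600)
After 2 clicks: (0.3424, 0.3182, 0.3394)
After 3 clicks: (0.3399, 0.3194, 0.3407)
P(in Search after 3 clicks) = 0.3407

0.3407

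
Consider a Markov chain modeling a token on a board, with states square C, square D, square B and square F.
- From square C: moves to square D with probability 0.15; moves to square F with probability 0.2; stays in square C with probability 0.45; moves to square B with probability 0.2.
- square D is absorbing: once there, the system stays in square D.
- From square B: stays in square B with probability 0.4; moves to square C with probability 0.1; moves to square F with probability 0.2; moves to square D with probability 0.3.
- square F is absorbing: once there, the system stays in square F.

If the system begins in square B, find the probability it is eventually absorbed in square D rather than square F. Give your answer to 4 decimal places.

Let h(s) be the probability of absorption at square D starting from transient state s. Then h(square D) = 1 and h(square F) = 0. By first-step analysis:
h(square C) = 0.45·h(square C) + 0.15·1 + 0.2·h(square B) + 0.2·0
h(square B) = 0.1·h(square C) + 0.3·1 + 0.4·h(square B) + 0.2·0
Solving: h(square C) = 0.4839, h(square B) = 0.5806.
Starting from square B, the probability is 0.5806.

0.5806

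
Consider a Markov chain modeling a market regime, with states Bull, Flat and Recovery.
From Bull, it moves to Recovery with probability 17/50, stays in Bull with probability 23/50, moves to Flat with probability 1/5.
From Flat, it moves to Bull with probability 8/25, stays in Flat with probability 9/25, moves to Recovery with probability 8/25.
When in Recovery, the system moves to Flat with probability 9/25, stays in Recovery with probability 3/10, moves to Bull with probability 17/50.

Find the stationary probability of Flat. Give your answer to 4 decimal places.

0.2993

Let the stationary distribution be π with π = πP and π_1 + π_2 + π_3 = 1.
π_1 = 0.46·π_1 + 0.32·π_2 + 0.34·π_3
π_2 = 0.2·π_1 + 0.36·π_2 + 0.36·π_3
Solving with the normalization constraint gives π = (0.3796, 0.2993, 0.3212).
So the stationary probability of Flat is 0.2993.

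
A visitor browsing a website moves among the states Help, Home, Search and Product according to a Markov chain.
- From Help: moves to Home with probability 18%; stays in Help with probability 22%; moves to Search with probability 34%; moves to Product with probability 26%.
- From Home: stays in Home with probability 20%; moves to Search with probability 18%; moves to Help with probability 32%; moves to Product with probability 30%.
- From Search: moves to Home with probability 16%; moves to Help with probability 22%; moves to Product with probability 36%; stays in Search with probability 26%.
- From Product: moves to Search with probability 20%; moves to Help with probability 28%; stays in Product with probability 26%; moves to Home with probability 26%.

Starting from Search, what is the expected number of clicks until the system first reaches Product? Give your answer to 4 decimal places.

3.0676

Let t(s) be the expected number of clicks to first reach Product from state s, with t(Product) = 0. Conditioning on the first click:
t(Help) = 1 + 0.22·t(Help) + 0.18·t(Home) + 0.34·t(Search)
t(Home) = 1 + 0.32·t(Help) + 0.2·t(Home) + 0.18·t(Search)
t(Search) = 1 + 0.22·t(Help) + 0.16·t(Home) + 0.26·t(Search)
Solving: t(Help) = 3.3788, t(Home) = 3.2917, t(Search) = 3.0676.
Expected clicks from Search to Product: 3.0676.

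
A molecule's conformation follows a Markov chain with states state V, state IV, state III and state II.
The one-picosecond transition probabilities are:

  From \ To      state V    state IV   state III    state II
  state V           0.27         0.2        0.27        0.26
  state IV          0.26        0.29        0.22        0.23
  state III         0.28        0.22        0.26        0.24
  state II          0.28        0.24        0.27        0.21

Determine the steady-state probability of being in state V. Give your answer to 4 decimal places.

0.2726

Let the stationary distribution be π with π = πP and π_1 + π_2 + π_3 + π_4 = 1.
π_1 = 0.27·π_1 + 0.26·π_2 + 0.28·π_3 + 0.28·π_4
π_2 = 0.2·π_1 + 0.29·π_2 + 0.22·π_3 + 0.24·π_4
π_3 = 0.27·π_1 + 0.22·π_2 + 0.26·π_3 + 0.27·π_4
Solving with the normalization constraint gives π = (0.2726, 0.2358, 0.2557, 0.2360).
So the stationary probability of state V is 0.2726.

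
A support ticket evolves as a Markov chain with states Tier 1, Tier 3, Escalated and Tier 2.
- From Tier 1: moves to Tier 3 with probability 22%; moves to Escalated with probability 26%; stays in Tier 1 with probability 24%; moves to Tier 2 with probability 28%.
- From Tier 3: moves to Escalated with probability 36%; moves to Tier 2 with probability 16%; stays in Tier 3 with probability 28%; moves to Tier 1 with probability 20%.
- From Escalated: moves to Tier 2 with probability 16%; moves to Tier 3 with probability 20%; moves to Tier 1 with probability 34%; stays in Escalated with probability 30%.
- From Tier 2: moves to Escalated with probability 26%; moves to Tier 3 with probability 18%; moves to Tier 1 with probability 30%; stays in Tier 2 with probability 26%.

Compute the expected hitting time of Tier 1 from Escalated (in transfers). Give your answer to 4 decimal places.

Let t(s) be the expected number of transfers to first reach Tier 1 from state s, with t(Tier 1) = 0. Conditioning on the first transfer:
t(Tier 3) = 1 + 0.28·t(Tier 3) + 0.36·t(Escalated) + 0.16·t(Tier 2)
t(Escalated) = 1 + 0.2·t(Tier 3) + 0.3·t(Escalated) + 0.16·t(Tier 2)
t(Tier 2) = 1 + 0.18·t(Tier 3) + 0.26·t(Escalated) + 0.26·t(Tier 2)
Solving: t(Tier 3) = 3.8026, t(Escalated) = 3.3004, t(Tier 2) = 3.4359.
Expected transfers from Escalated to Tier 1: 3.3004.

3.3004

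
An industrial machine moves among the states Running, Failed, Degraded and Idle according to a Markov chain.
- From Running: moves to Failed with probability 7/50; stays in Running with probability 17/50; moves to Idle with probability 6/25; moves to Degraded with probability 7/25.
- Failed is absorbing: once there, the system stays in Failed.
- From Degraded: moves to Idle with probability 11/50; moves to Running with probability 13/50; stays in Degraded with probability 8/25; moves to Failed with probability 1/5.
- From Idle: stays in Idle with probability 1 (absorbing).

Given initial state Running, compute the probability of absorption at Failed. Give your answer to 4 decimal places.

0.4021

Let h(s) be the probability of absorption at Failed starting from transient state s. Then h(Failed) = 1 and h(Idle) = 0. By first-step analysis:
h(Running) = 0.34·h(Running) + 0.14·1 + 0.28·h(Degraded) + 0.24·0
h(Degraded) = 0.26·h(Running) + 0.2·1 + 0.32·h(Degraded) + 0.22·0
Solving: h(Running) = 0.4021, h(Degraded) = 0.4479.
Starting from Running, the probability is 0.4021.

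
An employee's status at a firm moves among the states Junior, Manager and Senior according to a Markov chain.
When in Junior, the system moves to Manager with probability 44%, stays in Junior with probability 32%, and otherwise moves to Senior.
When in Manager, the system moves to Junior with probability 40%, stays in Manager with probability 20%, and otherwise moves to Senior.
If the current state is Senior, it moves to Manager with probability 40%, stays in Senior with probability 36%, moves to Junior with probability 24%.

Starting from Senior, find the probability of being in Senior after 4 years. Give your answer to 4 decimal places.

Propagate the distribution vector 4 years from Senior.
After 0 years: (0.0000, 0.0000, 1.0000)
After 1 year: (0.2400, 0.4000, 0.3600)
After 2 years: (0.3232, 0.3296, 0.3472)
After 3 years: (0.3186, 0.3470, 0.3344)
After 4 years: (0.3210, 0.3433, 0.3356)
P(in Senior after 4 years) = 0.3356

0.3356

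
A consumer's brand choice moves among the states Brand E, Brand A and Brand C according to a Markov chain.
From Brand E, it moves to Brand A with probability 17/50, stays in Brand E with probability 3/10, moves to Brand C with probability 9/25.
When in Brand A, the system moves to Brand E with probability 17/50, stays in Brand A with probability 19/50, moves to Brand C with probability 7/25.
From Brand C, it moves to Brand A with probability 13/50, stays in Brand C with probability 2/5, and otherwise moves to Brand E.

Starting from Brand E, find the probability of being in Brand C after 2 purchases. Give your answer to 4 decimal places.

Sum over the intermediate state after 1 purchase:
P = P(Brand E→Brand E)·P(Brand E→Brand C) + P(Brand E→Brand A)·P(Brand A→Brand C) + P(Brand E→Brand C)·P(Brand C→Brand C)
  = 0.3×0.36 + 0.34×0.28 + 0.36×0.4
  = 0.1080 + 0.0952 + 0.1440 = 0.3472

0.3472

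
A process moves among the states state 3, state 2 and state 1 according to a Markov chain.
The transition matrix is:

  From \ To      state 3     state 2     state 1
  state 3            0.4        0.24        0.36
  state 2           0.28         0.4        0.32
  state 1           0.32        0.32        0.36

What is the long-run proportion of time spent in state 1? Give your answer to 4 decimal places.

Let the stationary distribution be π with π = πP and π_1 + π_2 + π_3 = 1.
π_1 = 0.4·π_1 + 0.28·π_2 + 0.32·π_3
π_2 = 0.24·π_1 + 0.4·π_2 + 0.32·π_3
Solving with the normalization constraint gives π = (0.3340, 0.3188, 0.3472).
So the stationary probability of state 1 is 0.3472.

0.3472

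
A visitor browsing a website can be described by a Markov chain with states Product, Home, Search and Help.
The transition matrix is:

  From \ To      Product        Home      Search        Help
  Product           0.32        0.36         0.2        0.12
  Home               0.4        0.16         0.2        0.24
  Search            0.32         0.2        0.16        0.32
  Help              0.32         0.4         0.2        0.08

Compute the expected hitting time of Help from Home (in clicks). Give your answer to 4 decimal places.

4.7026

Let t(s) be the expected number of clicks to first reach Help from state s, with t(Help) = 0. Conditioning on the first click:
t(Product) = 1 + 0.32·t(Product) + 0.36·t(Home) + 0.2·t(Search)
t(Home) = 1 + 0.4·t(Product) + 0.16·t(Home) + 0.2·t(Search)
t(Search) = 1 + 0.32·t(Product) + 0.2·t(Home) + 0.16·t(Search)
Solving: t(Product) = 5.2251, t(Home) = 4.7026, t(Search) = 4.3006.
Expected clicks from Home to Help: 4.7026.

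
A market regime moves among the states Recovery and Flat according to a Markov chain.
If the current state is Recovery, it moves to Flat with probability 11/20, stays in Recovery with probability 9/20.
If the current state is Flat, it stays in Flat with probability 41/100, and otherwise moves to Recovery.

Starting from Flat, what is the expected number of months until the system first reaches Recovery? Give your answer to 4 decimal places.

Let t(s) be the expected number of months to first reach Recovery from state s, with t(Recovery) = 0. Conditioning on the first month:
t(Flat) = 1 + 0.41·t(Flat)
Solving: t(Flat) = 1.6949.
Expected months from Flat to Recovery: 1.6949.

1.6949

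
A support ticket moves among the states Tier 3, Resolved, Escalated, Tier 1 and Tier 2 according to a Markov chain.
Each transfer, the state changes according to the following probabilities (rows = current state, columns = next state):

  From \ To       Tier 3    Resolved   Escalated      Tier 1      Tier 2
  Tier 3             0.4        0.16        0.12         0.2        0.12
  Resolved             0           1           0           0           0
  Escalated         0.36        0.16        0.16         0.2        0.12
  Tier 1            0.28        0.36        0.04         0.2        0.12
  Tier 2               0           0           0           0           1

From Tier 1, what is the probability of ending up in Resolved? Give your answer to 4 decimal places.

Let h(s) be the probability of absorption at Resolved starting from transient state s. Then h(Resolved) = 1 and h(Tier 2) = 0. By first-step analysis:
h(Tier 3) = 0.4·h(Tier 3) + 0.16·1 + 0.12·h(Escalated) + 0.2·h(Tier 1) + 0.12·0
h(Escalated) = 0.36·h(Tier 3) + 0.16·1 + 0.16·h(Escalated) + 0.2·h(Tier 1) + 0.12·0
h(Tier 1) = 0.28·h(Tier 3) + 0.36·1 + 0.04·h(Escalated) + 0.2·h(Tier 1) + 0.12·0
Solving: h(Tier 3) = 0.6250, h(Escalated) = 0.6250, h(Tier 1) = 0.7000.
Starting from Tier 1, the probability is 0.7000.

0.7000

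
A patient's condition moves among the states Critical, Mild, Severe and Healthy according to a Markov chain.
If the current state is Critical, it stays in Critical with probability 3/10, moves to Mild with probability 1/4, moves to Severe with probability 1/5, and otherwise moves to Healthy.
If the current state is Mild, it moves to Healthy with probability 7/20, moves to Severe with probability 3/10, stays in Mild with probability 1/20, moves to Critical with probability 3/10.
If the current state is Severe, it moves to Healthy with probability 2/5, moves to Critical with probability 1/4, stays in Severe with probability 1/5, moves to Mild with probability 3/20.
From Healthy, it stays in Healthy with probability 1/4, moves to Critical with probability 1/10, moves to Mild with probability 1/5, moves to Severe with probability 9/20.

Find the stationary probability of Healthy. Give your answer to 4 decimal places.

0.3113

Let the stationary distribution be π with π = πP and π_1 + π_2 + π_3 + π_4 = 1.
π_1 = 0.3·π_1 + 0.3·π_2 + 0.25·π_3 + 0.1·π_4
π_2 = 0.25·π_1 + 0.05·π_2 + 0.15·π_3 + 0.2·π_4
π_3 = 0.2·π_1 + 0.3·π_2 + 0.2·π_3 + 0.45·π_4
Solving with the normalization constraint gives π = (0.2230, 0.1708, 0.2949, 0.3113).
So the stationary probability of Healthy is 0.3113.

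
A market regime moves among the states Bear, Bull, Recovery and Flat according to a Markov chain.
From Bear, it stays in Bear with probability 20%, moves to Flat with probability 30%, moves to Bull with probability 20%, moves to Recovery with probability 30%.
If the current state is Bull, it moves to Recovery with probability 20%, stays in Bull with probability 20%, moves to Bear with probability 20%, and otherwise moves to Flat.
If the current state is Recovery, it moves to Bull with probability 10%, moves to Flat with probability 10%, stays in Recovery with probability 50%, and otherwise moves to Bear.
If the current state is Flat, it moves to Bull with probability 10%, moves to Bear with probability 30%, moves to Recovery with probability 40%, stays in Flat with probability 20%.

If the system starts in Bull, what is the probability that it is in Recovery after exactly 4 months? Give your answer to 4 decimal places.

0.3842

Propagate the distribution vector 4 months from Bull.
After 0 months: (0.0000, 1.0000, 0.0000, 0.0000)
After 1 month: (0.2000, 0.2000, 0.2000, 0.4000)
After 2 months: (0.2600, 0.1400, 0.3600, 0.2400)
After 3 months: (0.2600, 0.1400, 0.3820, 0.2180)
After 4 months: (0.2600, 0.1400, 0.3842, 0.2158)
P(in Recovery after 4 months) = 0.3842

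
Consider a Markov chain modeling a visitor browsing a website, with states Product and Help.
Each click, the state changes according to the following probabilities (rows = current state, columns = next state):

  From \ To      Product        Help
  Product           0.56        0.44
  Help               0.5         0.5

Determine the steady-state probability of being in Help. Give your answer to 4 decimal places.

Let the stationary distribution be π with π = πP and π_1 + π_2 = 1.
π_1 = 0.56·π_1 + 0.5·π_2
Solving with the normalization constraint gives π = (0.5319, 0.4681).
So the stationary probability of Help is 0.4681.

0.4681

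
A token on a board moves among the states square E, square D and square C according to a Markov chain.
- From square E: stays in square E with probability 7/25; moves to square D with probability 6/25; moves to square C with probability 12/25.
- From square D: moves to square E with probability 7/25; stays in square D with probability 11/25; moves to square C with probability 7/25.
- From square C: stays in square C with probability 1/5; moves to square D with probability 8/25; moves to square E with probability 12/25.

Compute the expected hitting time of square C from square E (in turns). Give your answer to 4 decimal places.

Let t(s) be the expected number of turns to first reach square C from state s, with t(square C) = 0. Conditioning on the first turn:
t(square E) = 1 + 0.28·t(square E) + 0.24·t(square D)
t(square D) = 1 + 0.28·t(square E) + 0.44·t(square D)
Solving: t(square E) = 2.3810, t(square D) = 2.9762.
Expected turns from square E to square C: 2.3810.

2.3810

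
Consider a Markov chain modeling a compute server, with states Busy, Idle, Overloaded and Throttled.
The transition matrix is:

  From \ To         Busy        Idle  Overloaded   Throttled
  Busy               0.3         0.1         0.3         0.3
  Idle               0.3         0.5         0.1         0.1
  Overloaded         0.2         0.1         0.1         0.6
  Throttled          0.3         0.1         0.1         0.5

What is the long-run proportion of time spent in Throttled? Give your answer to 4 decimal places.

Let the stationary distribution be π with π = πP and π_1 + π_2 + π_3 + π_4 = 1.
π_1 = 0.3·π_1 + 0.3·π_2 + 0.2·π_3 + 0.3·π_4
π_2 = 0.1·π_1 + 0.5·π_2 + 0.1·π_3 + 0.1·π_4
π_3 = 0.3·π_1 + 0.1·π_2 + 0.1·π_3 + 0.1·π_4
Solving with the normalization constraint gives π = (0.2843, 0.1667, 0.1569, 0.3922).
So the stationary probability of Throttled is 0.3922.

0.3922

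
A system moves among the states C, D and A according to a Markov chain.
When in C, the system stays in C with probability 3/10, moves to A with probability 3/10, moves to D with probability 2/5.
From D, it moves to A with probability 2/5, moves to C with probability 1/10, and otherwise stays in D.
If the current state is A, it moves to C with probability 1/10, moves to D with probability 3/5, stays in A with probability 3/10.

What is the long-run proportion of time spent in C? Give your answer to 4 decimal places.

Let the stationary distribution be π with π = πP and π_1 + π_2 + π_3 = 1.
π_1 = 0.3·π_1 + 0.1·π_2 + 0.1·π_3
π_2 = 0.4·π_1 + 0.5·π_2 + 0.6·π_3
Solving with the normalization constraint gives π = (0.1250, 0.5227, 0.3523).
So the stationary probability of C is 0.1250.

0.1250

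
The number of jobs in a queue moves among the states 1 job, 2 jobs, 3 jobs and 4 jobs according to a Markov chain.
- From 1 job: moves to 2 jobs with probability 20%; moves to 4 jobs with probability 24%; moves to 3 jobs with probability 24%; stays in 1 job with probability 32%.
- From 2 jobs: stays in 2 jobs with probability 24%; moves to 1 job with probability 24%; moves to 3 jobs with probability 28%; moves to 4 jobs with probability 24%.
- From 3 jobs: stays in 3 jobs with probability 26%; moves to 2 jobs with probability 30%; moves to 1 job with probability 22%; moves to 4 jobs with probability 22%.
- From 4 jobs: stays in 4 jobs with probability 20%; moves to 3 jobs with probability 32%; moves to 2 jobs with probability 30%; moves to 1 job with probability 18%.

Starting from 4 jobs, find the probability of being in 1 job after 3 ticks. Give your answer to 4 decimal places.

Propagate the distribution vector 3 ticks from 4 jobs.
After 0 ticks: (0.0000, 0.0000, 0.0000, 1.0000)
After 1 tick: (0.1800, 0.3000, 0.3200, 0.2000)
After 2 ticks: (0.2360, 0.2640, 0.2744, 0.2256)
After 3 ticks: (0.2399, 0.2606, 0.2741, 0.2255)
P(in 1 job after 3 ticks) = 0.2399

0.2399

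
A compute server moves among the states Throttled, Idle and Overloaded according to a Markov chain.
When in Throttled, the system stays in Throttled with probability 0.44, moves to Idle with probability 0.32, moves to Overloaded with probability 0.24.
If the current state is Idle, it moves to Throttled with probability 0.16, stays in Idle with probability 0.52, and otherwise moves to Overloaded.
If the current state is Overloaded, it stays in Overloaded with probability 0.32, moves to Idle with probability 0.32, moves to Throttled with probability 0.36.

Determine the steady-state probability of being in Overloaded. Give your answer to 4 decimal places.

0.2957

Let the stationary distribution be π with π = πP and π_1 + π_2 + π_3 = 1.
π_1 = 0.44·π_1 + 0.16·π_2 + 0.36·π_3
π_2 = 0.32·π_1 + 0.52·π_2 + 0.32·π_3
Solving with the normalization constraint gives π = (0.3043, 0.4000, 0.2957).
So the stationary probability of Overloaded is 0.2957.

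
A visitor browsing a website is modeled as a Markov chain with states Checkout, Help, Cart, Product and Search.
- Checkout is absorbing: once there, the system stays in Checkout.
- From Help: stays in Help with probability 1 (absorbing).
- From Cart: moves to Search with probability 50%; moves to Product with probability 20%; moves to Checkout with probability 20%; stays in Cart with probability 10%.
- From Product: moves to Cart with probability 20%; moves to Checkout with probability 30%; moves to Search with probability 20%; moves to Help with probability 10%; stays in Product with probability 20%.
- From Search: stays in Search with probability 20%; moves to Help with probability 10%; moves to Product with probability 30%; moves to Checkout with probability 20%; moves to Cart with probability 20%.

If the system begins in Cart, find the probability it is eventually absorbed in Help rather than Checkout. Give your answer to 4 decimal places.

0.2016

Let h(s) be the probability of absorption at Help starting from transient state s. Then h(Help) = 1 and h(Checkout) = 0. By first-step analysis:
h(Cart) = 0.2·0 + 0.1·h(Cart) + 0.2·h(Product) + 0.5·h(Search)
h(Product) = 0.3·0 + 0.1·1 + 0.2·h(Cart) + 0.2·h(Product) + 0.2·h(Search)
h(Search) = 0.2·0 + 0.1·1 + 0.2·h(Cart) + 0.3·h(Product) + 0.2·h(Search)
Solving: h(Cart) = 0.2016, h(Product) = 0.2419, h(Search) = 0.2661.
Starting from Cart, the probability is 0.2016.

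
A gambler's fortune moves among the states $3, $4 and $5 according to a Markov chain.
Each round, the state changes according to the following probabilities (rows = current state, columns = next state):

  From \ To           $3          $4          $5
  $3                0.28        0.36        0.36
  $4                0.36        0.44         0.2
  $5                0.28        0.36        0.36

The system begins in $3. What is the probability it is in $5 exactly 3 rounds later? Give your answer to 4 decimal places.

0.2978

Propagate the distribution vector 3 rounds from $3.
After 0 rounds: (1.0000, 0.0000, 0.0000)
After 1 round: (0.2800, 0.3600, 0.3600)
After 2 rounds: (0.3088, 0.3888, 0.3024)
After 3 rounds: (0.3111, 0.3911, 0.2978)
P(in $5 after 3 rounds) = 0.2978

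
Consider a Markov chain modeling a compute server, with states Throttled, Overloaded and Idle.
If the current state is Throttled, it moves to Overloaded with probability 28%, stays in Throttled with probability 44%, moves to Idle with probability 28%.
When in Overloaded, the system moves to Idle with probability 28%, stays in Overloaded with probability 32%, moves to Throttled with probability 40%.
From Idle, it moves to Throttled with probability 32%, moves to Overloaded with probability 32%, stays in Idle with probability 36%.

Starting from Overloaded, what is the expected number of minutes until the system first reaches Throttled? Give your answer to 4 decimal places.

2.6620

Let t(s) be the expected number of minutes to first reach Throttled from state s, with t(Throttled) = 0. Conditioning on the first minute:
t(Overloaded) = 1 + 0.32·t(Overloaded) + 0.28·t(Idle)
t(Idle) = 1 + 0.32·t(Overloaded) + 0.36·t(Idle)
Solving: t(Overloaded) = 2.6620, t(Idle) = 2.8935.
Expected minutes from Overloaded to Throttled: 2.6620.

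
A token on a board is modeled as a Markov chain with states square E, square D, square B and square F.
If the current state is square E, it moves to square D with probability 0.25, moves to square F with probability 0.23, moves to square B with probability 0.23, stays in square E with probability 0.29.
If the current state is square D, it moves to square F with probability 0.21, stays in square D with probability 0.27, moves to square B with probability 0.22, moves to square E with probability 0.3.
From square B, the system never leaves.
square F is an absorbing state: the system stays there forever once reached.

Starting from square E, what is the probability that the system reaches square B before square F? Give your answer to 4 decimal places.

Let h(s) be the probability of absorption at square B starting from transient state s. Then h(square B) = 1 and h(square F) = 0. By first-step analysis:
h(square E) = 0.29·h(square E) + 0.25·h(square D) + 0.23·1 + 0.23·0
h(square D) = 0.3·h(square E) + 0.27·h(square D) + 0.22·1 + 0.21·0
Solving: h(square E) = 0.5028, h(square D) = 0.5080.
Starting from square E, the probability is 0.5028.

0.5028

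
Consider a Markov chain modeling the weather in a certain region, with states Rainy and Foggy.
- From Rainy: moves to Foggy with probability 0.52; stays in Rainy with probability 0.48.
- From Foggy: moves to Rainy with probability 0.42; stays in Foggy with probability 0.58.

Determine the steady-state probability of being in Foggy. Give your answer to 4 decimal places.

Let the stationary distribution be π with π = πP and π_1 + π_2 = 1.
π_1 = 0.48·π_1 + 0.42·π_2
Solving with the normalization constraint gives π = (0.4468, 0.5532).
So the stationary probability of Foggy is 0.5532.

0.5532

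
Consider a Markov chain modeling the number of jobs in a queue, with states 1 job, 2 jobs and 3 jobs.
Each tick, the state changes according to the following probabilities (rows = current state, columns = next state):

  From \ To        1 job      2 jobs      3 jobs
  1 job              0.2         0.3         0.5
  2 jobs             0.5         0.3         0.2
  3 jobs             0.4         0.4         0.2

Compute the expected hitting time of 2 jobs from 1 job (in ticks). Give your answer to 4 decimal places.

2.9545

Let t(s) be the expected number of ticks to first reach 2 jobs from state s, with t(2 jobs) = 0. Conditioning on the first tick:
t(1 job) = 1 + 0.2·t(1 job) + 0.5·t(3 jobs)
t(3 jobs) = 1 + 0.4·t(1 job) + 0.2·t(3 jobs)
Solving: t(1 job) = 2.9545, t(3 jobs) = 2.7273.
Expected ticks from 1 job to 2 jobs: 2.9545.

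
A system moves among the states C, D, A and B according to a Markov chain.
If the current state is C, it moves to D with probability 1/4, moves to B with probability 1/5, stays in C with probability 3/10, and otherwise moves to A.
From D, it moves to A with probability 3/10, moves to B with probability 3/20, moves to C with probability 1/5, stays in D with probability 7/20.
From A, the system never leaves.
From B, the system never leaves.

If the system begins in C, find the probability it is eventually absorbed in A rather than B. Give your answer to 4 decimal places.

Let h(s) be the probability of absorption at A starting from transient state s. Then h(A) = 1 and h(B) = 0. By first-step analysis:
h(C) = 0.3·h(C) + 0.25·h(D) + 0.25·1 + 0.2·0
h(D) = 0.2·h(C) + 0.35·h(D) + 0.3·1 + 0.15·0
Solving: h(C) = 0.5864, h(D) = 0.6420.
Starting from C, the probability is 0.5864.

0.5864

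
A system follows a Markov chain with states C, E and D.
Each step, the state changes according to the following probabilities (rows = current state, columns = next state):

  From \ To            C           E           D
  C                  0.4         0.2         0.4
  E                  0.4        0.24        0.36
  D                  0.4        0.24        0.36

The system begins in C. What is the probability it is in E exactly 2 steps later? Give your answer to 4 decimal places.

0.2240

Sum over the intermediate state after 1 step:
P = P(C→C)·P(C→E) + P(C→E)·P(E→E) + P(C→D)·P(D→E)
  = 0.4×0.2 + 0.2×0.24 + 0.4×0.24
  = 0.0800 + 0.0480 + 0.0960 = 0.2240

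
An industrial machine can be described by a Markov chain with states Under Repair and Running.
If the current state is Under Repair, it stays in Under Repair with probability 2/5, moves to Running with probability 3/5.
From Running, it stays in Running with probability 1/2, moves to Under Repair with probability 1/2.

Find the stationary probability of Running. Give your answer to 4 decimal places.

Let the stationary distribution be π with π = πP and π_1 + π_2 = 1.
π_1 = 0.4·π_1 + 0.5·π_2
Solving with the normalization constraint gives π = (0.4545, 0.5455).
So the stationary probability of Running is 0.5455.

0.5455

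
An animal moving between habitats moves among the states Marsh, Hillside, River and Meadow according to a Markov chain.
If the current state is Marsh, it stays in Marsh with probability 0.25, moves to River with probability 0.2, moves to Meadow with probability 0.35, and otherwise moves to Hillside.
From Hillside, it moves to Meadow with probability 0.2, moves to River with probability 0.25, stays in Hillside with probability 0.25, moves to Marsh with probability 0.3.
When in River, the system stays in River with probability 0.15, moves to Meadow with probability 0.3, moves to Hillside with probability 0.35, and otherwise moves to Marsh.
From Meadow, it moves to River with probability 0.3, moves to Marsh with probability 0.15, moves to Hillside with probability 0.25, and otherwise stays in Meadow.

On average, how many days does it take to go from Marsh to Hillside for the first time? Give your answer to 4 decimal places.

Let t(s) be the expected number of days to first reach Hillside from state s, with t(Hillside) = 0. Conditioning on the first day:
t(Marsh) = 1 + 0.25·t(Marsh) + 0.2·t(River) + 0.35·t(Meadow)
t(River) = 1 + 0.2·t(Marsh) + 0.15·t(River) + 0.3·t(Meadow)
t(Meadow) = 1 + 0.15·t(Marsh) + 0.3·t(River) + 0.3·t(Meadow)
Solving: t(Marsh) = 4.0109, t(River) = 3.4495, t(Meadow) = 3.7664.
Expected days from Marsh to Hillside: 4.0109.

4.0109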